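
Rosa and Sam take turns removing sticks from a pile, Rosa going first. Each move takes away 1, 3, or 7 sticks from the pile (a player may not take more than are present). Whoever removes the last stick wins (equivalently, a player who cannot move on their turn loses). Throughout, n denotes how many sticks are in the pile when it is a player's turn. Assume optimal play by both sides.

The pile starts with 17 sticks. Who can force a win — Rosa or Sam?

Compute win/loss labels from the base case upward. A position with no move is L. Any other position is W if it can reach an L in one move, else L.
n=0: no move → L
n=1: →0(L), so W
n=2: →1(W) only, which is W, so L
n=3: →2(L), so W
n=4: →3(W), 1(W) — all W, so L
n=5: →4(L), so W
n=6: →5(W), 3(W) — all W, so L
n=7: →6(L), so W
n=8: →7(W), 5(W), 1(W) — all W, so L
n=9: →8(L), so W
n=10: →9(W), 7(W), 3(W) — all W, so L
n=11: →10(L), so W
n=12: →11(W), 9(W), 5(W) — all W, so L
n=13: →12(L), so W
n=14: →13(W), 11(W), 7(W) — all W, so L
n=15: →14(L), so W
n=16: →15(W), 13(W), 9(W) — all W, so L
n=17: →16(L), so W
The starting position 17 is W: Rosa should remove 1, leaving 16, handing over an L position.

Rosa wins.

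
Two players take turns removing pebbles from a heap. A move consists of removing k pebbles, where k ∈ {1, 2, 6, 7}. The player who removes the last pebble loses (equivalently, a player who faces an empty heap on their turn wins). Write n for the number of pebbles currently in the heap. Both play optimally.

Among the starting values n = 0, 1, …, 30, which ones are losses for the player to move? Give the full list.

Build the W/L table. Terminal = W. A non-terminal position is W if it has a move to some L; otherwise it is L.
n=0: no move; the opponent has just taken the last pebble and therefore loses → W
n=1: the only move is to 0(W), a W ⇒ L
n=2: can move to 1, which is L ⇒ W
n=3: can move to 1, which is L ⇒ W
n=4: moves to 3(W), 2(W); every one is W ⇒ L
n=5: can move to 4, which is L ⇒ W
n=6: can move to 4, which is L ⇒ W
n=7: can move to 1, which is L ⇒ W
n=8: can move to 1, which is L ⇒ W
n=9: moves to 8(W), 7(W), 3(W), 2(W); every one is W ⇒ L
n=10: can move to 9, which is L ⇒ W
n=11: can move to 9, which is L ⇒ W
n=12: moves to 11(W), 10(W), 6(W), 5(W); every one is W ⇒ L
n=13: can move to 12, which is L ⇒ W
n=14: can move to 12, which is L ⇒ W
n=15: can move to 9, which is L ⇒ W
n=16: can move to 9, which is L ⇒ W
n=17: moves to 16(W), 15(W), 11(W), 10(W); every one is W ⇒ L
n=18: can move to 17, which is L ⇒ W
n=19: can move to 17, which is L ⇒ W
n=20: moves to 19(W), 18(W), 14(W), 13(W); every one is W ⇒ L
n=21: can move to 20, which is L ⇒ W
n=22: can move to 20, which is L ⇒ W
n=23: can move to 17, which is L ⇒ W
n=24: can move to 17, which is L ⇒ W
n=25: moves to 24(W), 23(W), 19(W), 18(W); every one is W ⇒ L
n=26: can move to 25, which is L ⇒ W
n=27: can move to 25, which is L ⇒ W
n=28: moves to 27(W), 26(W), 22(W), 21(W); every one is W ⇒ L
n=29: can move to 28, which is L ⇒ W
n=30: can move to 28, which is L ⇒ W
The losing starting values of n are exactly the entries labelled L in this table (8 of them).

1, 4, 9, 12, 17, 20, 25, 28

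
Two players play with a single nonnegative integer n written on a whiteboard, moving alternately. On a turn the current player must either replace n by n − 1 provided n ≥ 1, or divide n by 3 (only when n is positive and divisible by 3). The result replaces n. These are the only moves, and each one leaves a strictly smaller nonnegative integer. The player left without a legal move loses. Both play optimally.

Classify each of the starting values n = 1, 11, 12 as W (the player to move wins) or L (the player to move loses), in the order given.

Use the standard recursion: the mover loses at a terminal position; elsewhere, the mover wins exactly when some move hands the opponent an L position.
n=0: no move → L
n=1: reaches L-position 0 → W
n=2: only reaches 1(W), which is W → L
n=3: reaches L-position 2 → W
n=4: only reaches 3(W), which is W → L
n=5: reaches L-position 4 → W
n=6: reaches L-position 2 → W
n=7: only reaches 6(W), which is W → L
n=8: reaches L-position 7 → W
n=9: only reaches 3(W), 8(W), all W → L
n=10: reaches L-position 9 → W
n=11: only reaches 10(W), which is W → L
n=12: reaches L-position 4 → W

1: W, 11: L, 12: W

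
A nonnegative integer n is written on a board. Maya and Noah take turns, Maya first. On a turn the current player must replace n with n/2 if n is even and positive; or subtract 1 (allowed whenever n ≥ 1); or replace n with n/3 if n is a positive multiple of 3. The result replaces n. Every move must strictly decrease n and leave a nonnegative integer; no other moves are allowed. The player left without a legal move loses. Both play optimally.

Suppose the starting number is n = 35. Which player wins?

Build the W/L table. Terminal = L. A non-terminal position is W if it has a move to some L; otherwise it is L.
n=0: no move → L
n=1: can move to 0, which is L ⇒ W
n=2: the only move is to 1(W), a W ⇒ L
n=3: can move to 2, which is L ⇒ W
n=4: can move to 2, which is L ⇒ W
n=5: the only move is to 4(W), a W ⇒ L
n=6: can move to 2, which is L ⇒ W
n=7: the only move is to 6(W), a W ⇒ L
n=8: can move to 7, which is L ⇒ W
n=9: moves to 3(W), 8(W); every one is W ⇒ L
n=10: can move to 5, which is L ⇒ W
n=11: the only move is to 10(W), a W ⇒ L
n=12: can move to 11, which is L ⇒ W
n=13: the only move is to 12(W), a W ⇒ L
n=14: can move to 7, which is L ⇒ W
n=15: can move to 5, which is L ⇒ W
n=16: moves to 8(W), 15(W); every one is W ⇒ L
n=17: can move to 16, which is L ⇒ W
n=18: can move to 9, which is L ⇒ W
n=19: the only move is to 18(W), a W ⇒ L
n=20: can move to 19, which is L ⇒ W
n=21: can move to 7, which is L ⇒ W
n=22: can move to 11, which is L ⇒ W
n=23: the only move is to 22(W), a W ⇒ L
n=24: can move to 23, which is L ⇒ W
n=25: the only move is to 24(W), a W ⇒ L
n=26: can move to 13, which is L ⇒ W
n=27: can move to 9, which is L ⇒ W
n=28: moves to 14(W), 27(W); every one is W ⇒ L
n=29: can move to 28, which is L ⇒ W
n=30: moves to 10(W), 15(W), 29(W); every one is W ⇒ L
n=31: can move to 30, which is L ⇒ W
n=32: can move to 16, which is L ⇒ W
n=33: can move to 11, which is L ⇒ W
n=34: moves to 17(W), 33(W); every one is W ⇒ L
n=35: can move to 34, which is L ⇒ W
From 35 Maya can move to 34, reaching an L position.

Maya wins.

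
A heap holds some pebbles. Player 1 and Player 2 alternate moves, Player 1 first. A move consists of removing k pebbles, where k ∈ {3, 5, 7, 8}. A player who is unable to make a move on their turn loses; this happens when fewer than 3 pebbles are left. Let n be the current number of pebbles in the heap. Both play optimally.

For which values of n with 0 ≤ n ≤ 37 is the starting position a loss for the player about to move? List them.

Compute win/loss labels from the base case upward. A position with no move is L. Any other position is W if it can reach an L in one move, else L.
n=0: no move → L
n=1: no move → L
n=2: no move → L
n=3: W (go to 0, an L position)
n=4: W (go to 1, an L position)
n=5: W (go to 2, an L position)
n=6: W (go to 1, an L position)
n=7: W (go to 2, an L position)
n=8: W (go to 1, an L position)
n=9: W (go to 2, an L position)
n=10: W (go to 2, an L position)
n=11: L (options 8(W), 6(W), 4(W), 3(W) are all W)
n=12: L (options 9(W), 7(W), 5(W), 4(W) are all W)
n=13: L (options 10(W), 8(W), 6(W), 5(W) are all W)
n=14: W (go to 11, an L position)
n=15: W (go to 12, an L position)
n=16: W (go to 13, an L position)
n=17: W (go to 12, an L position)
n=18: W (go to 13, an L position)
n=19: W (go to 12, an L position)
n=20: W (go to 13, an L position)
n=21: W (go to 13, an L position)
n=22: L (options 19(W), 17(W), 15(W), 14(W) are all W)
n=23: L (options 20(W), 18(W), 16(W), 15(W) are all W)
n=24: L (options 21(W), 19(W), 17(W), 16(W) are all W)
n=25: W (go to 22, an L position)
n=26: W (go to 23, an L position)
n=27: W (go to 24, an L position)
n=28: W (go to 23, an L position)
n=29: W (go to 24, an L position)
n=30: W (go to 23, an L position)
n=31: W (go to 24, an L position)
n=32: W (go to 24, an L position)
n=33: L (options 30(W), 28(W), 26(W), 25(W) are all W)
n=34: L (options 31(W), 29(W), 27(W), 26(W) are all W)
n=35: L (options 32(W), 30(W), 28(W), 27(W) are all W)
n=36: W (go to 33, an L position)
n=37: W (go to 34, an L position)
The losing starting values of n are exactly the entries labelled L in this table (12 of them).

0, 1, 2, 11, 12, 13, 22, 23, 24, 33, 34, 35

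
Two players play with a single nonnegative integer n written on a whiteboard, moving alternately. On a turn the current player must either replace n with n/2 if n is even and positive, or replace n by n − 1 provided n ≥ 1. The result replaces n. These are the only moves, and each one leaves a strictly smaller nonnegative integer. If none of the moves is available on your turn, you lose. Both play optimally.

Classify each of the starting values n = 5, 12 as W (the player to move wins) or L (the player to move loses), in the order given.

5: L, 12: W

Build the W/L table. Terminal = L. A non-terminal position is W if it has a move to some L; otherwise it is L.
n=0: no move → L
n=1: W (go to 0, an L position)
n=2: L (sole option 1(W) is W)
n=3: W (go to 2, an L position)
n=4: W (go to 2, an L position)
n=5: L (sole option 4(W) is W)
n=6: W (go to 5, an L position)
n=7: L (sole option 6(W) is W)
n=8: W (go to 7, an L position)
n=9: L (sole option 8(W) is W)
n=10: W (go to 5, an L position)
n=11: L (sole option 10(W) is W)
n=12: W (go to 11, an L position)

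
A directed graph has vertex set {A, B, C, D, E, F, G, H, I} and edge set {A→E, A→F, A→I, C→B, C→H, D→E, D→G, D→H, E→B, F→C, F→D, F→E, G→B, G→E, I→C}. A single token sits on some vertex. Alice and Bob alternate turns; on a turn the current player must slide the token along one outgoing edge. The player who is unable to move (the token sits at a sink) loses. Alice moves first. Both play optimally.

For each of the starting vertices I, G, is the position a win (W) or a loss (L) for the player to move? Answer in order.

I: L, G: W

Build the W/L table. Terminal = L. A non-terminal position is W if it has a move to some L; otherwise it is L.
Every edge goes from a vertex to one that appears earlier in the order H, B, E, C, G, I, D, F, A, so processing vertices in that order labels each vertex after all of its successors.
H: no outgoing edge → L
B: no outgoing edge → L
E: →B(L), so W
C: →B(L), so W
G: →B(L), so W
I: →C(W) only, which is W, so L
D: →H(L), so W
F: →D(W), C(W), E(W) — all W, so L
A: →F(L), so W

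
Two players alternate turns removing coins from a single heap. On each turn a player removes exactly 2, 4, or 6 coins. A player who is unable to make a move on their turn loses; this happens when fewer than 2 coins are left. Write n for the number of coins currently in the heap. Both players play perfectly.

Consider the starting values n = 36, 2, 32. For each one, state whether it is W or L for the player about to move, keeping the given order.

36: W, 2: W, 32: L

Compute win/loss labels from the base case upward. A position with no move is L. Any other position is W if it can reach an L in one move, else L.
n=0: no move → L
n=1: no move → L
n=2: can move to 0, which is L ⇒ W
n=3: can move to 1, which is L ⇒ W
n=4: can move to 0, which is L ⇒ W
n=5: can move to 1, which is L ⇒ W
n=6: can move to 0, which is L ⇒ W
n=7: can move to 1, which is L ⇒ W
n=8: moves to 6(W), 4(W), 2(W); every one is W ⇒ L
n=9: moves to 7(W), 5(W), 3(W); every one is W ⇒ L
n=10: can move to 8, which is L ⇒ W
n=11: can move to 9, which is L ⇒ W
n=12: can move to 8, which is L ⇒ W
n=13: can move to 9, which is L ⇒ W
n=14: can move to 8, which is L ⇒ W
n=15: can move to 9, which is L ⇒ W
n=16: moves to 14(W), 12(W), 10(W); every one is W ⇒ L
n=17: moves to 15(W), 13(W), 11(W); every one is W ⇒ L
n=18: can move to 16, which is L ⇒ W
n=19: can move to 17, which is L ⇒ W
n=20: can move to 16, which is L ⇒ W
n=21: can move to 17, which is L ⇒ W
n=22: can move to 16, which is L ⇒ W
n=23: can move to 17, which is L ⇒ W
n=24: moves to 22(W), 20(W), 18(W); every one is W ⇒ L
n=25: moves to 23(W), 21(W), 19(W); every one is W ⇒ L
n=26: can move to 24, which is L ⇒ W
n=27: can move to 25, which is L ⇒ W
n=28: can move to 24, which is L ⇒ W
n=29: can move to 25, which is L ⇒ W
n=30: can move to 24, which is L ⇒ W
n=31: can move to 25, which is L ⇒ W
n=32: moves to 30(W), 28(W), 26(W); every one is W ⇒ L
n=33: moves to 31(W), 29(W), 27(W); every one is W ⇒ L
n=34: can move to 32, which is L ⇒ W
n=35: can move to 33, which is L ⇒ W
n=36: can move to 32, which is L ⇒ W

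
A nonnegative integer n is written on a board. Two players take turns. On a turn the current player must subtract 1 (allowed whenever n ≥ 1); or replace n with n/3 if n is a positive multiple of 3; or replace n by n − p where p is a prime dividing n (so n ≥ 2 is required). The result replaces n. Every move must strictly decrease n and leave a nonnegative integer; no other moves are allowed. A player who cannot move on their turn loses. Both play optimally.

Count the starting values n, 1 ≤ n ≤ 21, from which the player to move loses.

4

Use the standard recursion: the mover loses at a terminal position; elsewhere, the mover wins exactly when some move hands the opponent an L position.
n=0: no move → L
n=1: →0(L), so W
n=2: →0(L), so W
n=3: →0(L), so W
n=4: →2(W), 3(W) — all W, so L
n=5: →0(L), so W
n=6: →4(L), so W
n=7: →0(L), so W
n=8: →6(W), 7(W) — all W, so L
n=9: →8(L), so W
n=10: →8(L), so W
n=11: →0(L), so W
n=12: →4(L), so W
n=13: →0(L), so W
n=14: →7(W), 12(W), 13(W) — all W, so L
n=15: →14(L), so W
n=16: →14(L), so W
n=17: →0(L), so W
n=18: →6(W), 15(W), 16(W), 17(W) — all W, so L
n=19: →0(L), so W
n=20: →18(L), so W
n=21: →14(L), so W
L entries with 1 ≤ n ≤ 21 (n=0 is outside the asked range and is not counted): n = 4, 8, 14, 18; that makes 4.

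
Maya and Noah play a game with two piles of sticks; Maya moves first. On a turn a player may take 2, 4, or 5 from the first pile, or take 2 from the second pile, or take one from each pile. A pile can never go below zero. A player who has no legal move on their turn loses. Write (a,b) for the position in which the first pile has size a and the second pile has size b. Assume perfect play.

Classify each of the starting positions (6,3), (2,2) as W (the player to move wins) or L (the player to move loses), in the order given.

Build the W/L table. Terminal = L. A non-terminal position is W if it has a move to some L; otherwise it is L.
No move ever increases a pile, so every position that can arise here has a ≤ 6 and b ≤ 3; it is enough to label the cells with 0 ≤ a ≤ 6 and 0 ≤ b ≤ 3.
Every move lowers a or b (never raises either), so fill the grid row by row in increasing a, and left to right within a row: each cell's successors are then already labelled.
      b=0  b=1  b=2  b=3
a=0:    L    L    W    W
a=1:    L    W    W    L
a=2:    W    W    L    L
a=3:    W    L    L    W
a=4:    W    W    W    W
a=5:    W    W    W    W
a=6:    W    L    W    W
Cells with no legal move (terminal, hence L): (0,0), (0,1), (1,0).
The remaining L cells, each justified by listing all of its moves:
(1,3): L (options (1,1)(W), (0,2)(W) are all W)
(2,2): L (options (0,2)(W), (2,0)(W), (1,1)(W) are all W)
(2,3): L (options (0,3)(W), (2,1)(W), (1,2)(W) are all W)
(3,1): L (options (1,1)(W), (2,0)(W) are all W)
(3,2): L (options (1,2)(W), (3,0)(W), (2,1)(W) are all W)
(6,1): L (options (4,1)(W), (2,1)(W), (1,1)(W), (5,0)(W) are all W)
Every other cell has at least one move into one of the L cells above, so it is W.
(6,3): the move to (2,3) reaches an L cell, so W
(2,2): one of the L cells justified above, so L

(6,3): W, (2,2): L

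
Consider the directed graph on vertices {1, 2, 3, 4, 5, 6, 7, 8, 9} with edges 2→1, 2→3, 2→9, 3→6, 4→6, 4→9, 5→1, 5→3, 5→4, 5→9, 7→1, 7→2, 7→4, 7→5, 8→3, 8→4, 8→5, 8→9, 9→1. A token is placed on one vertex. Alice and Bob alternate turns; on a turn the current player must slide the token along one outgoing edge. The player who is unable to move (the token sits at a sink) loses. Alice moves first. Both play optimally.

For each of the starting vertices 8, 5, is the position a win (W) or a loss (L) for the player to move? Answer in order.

Classify positions by backward induction: terminal positions (no move available) are L. From any other position, the mover wins iff some move reaches an L.
Every edge goes from a vertex to one that appears earlier in the order 6, 1, 3, 9, 2, 4, 5, 8, 7, so processing vertices in that order labels each vertex after all of its successors.
6: no outgoing edge → L
1: no outgoing edge → L
3: →6(L), so W
9: →1(L), so W
2: →1(L), so W
4: →6(L), so W
5: →1(L), so W
8: →5(W), 4(W), 9(W), 3(W) — all W, so L
7: →1(L), so W

8: L, 5: W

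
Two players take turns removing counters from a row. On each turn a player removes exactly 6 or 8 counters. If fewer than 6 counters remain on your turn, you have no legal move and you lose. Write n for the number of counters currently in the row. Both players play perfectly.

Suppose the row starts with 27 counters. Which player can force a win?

Work bottom-up. With no move the player to move loses. Otherwise the position is W if at least one move leads to an L position for the opponent, and L if every move leads to a W.
n=0: no move → L
n=1: no move → L
n=2: no move → L
n=3: no move → L
n=4: no move → L
n=5: no move → L
n=6: can move to 0, which is L ⇒ W
n=7: can move to 1, which is L ⇒ W
n=8: can move to 2, which is L ⇒ W
n=9: can move to 3, which is L ⇒ W
n=10: can move to 4, which is L ⇒ W
n=11: can move to 5, which is L ⇒ W
n=12: can move to 4, which is L ⇒ W
n=13: can move to 5, which is L ⇒ W
n=14: moves to 8(W), 6(W); every one is W ⇒ L
n=15: moves to 9(W), 7(W); every one is W ⇒ L
n=16: moves to 10(W), 8(W); every one is W ⇒ L
n=17: moves to 11(W), 9(W); every one is W ⇒ L
n=18: moves to 12(W), 10(W); every one is W ⇒ L
n=19: moves to 13(W), 11(W); every one is W ⇒ L
n=20: can move to 14, which is L ⇒ W
n=21: can move to 15, which is L ⇒ W
n=22: can move to 16, which is L ⇒ W
n=23: can move to 17, which is L ⇒ W
n=24: can move to 18, which is L ⇒ W
n=25: can move to 19, which is L ⇒ W
n=26: can move to 18, which is L ⇒ W
n=27: can move to 19, which is L ⇒ W
The starting position 27 is W: the player to move should remove 8, leaving 19, handing over an L position.

The first player wins.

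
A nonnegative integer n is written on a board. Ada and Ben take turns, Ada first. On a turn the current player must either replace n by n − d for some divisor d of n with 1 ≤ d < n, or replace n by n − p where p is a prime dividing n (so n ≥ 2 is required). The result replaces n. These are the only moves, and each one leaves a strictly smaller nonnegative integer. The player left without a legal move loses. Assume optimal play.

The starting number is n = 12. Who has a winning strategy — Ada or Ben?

Ada wins.

Label each position W (a win for the player to move) or L (a loss). A position with no legal move is L; any other position is W exactly when some move reaches an L, and L when every move reaches a W.
n=0: no move → L
n=1: no move → L
n=2: can move to 0, which is L ⇒ W
n=3: can move to 0, which is L ⇒ W
n=4: moves to 2(W), 3(W); every one is W ⇒ L
n=5: can move to 0, which is L ⇒ W
n=6: can move to 4, which is L ⇒ W
n=7: can move to 0, which is L ⇒ W
n=8: can move to 4, which is L ⇒ W
n=9: moves to 6(W), 8(W); every one is W ⇒ L
n=10: can move to 9, which is L ⇒ W
n=11: can move to 0, which is L ⇒ W
n=12: can move to 9, which is L ⇒ W
From 12 Ada can move to 9, reaching an L position.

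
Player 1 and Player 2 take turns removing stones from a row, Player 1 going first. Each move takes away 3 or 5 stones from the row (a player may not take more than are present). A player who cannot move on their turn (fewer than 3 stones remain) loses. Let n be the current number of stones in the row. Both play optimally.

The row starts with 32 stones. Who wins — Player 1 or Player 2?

Work bottom-up. With no move the player to move loses. Otherwise the position is W if at least one move leads to an L position for the opponent, and L if every move leads to a W.
n=0: no move → L
n=1: no move → L
n=2: no move → L
n=3: can move to 0, which is L ⇒ W
n=4: can move to 1, which is L ⇒ W
n=5: can move to 2, which is L ⇒ W
n=6: can move to 1, which is L ⇒ W
n=7: can move to 2, which is L ⇒ W
n=8: moves to 5(W), 3(W); every one is W ⇒ L
n=9: moves to 6(W), 4(W); every one is W ⇒ L
n=10: moves to 7(W), 5(W); every one is W ⇒ L
n=11: can move to 8, which is L ⇒ W
n=12: can move to 9, which is L ⇒ W
n=13: can move to 10, which is L ⇒ W
n=14: can move to 9, which is L ⇒ W
n=15: can move to 10, which is L ⇒ W
n=16: moves to 13(W), 11(W); every one is W ⇒ L
n=17: moves to 14(W), 12(W); every one is W ⇒ L
n=18: moves to 15(W), 13(W); every one is W ⇒ L
n=19: can move to 16, which is L ⇒ W
n=20: can move to 17, which is L ⇒ W
n=21: can move to 18, which is L ⇒ W
n=22: can move to 17, which is L ⇒ W
n=23: can move to 18, which is L ⇒ W
n=24: moves to 21(W), 19(W); every one is W ⇒ L
n=25: moves to 22(W), 20(W); every one is W ⇒ L
n=26: moves to 23(W), 21(W); every one is W ⇒ L
n=27: can move to 24, which is L ⇒ W
n=28: can move to 25, which is L ⇒ W
n=29: can move to 26, which is L ⇒ W
n=30: can move to 25, which is L ⇒ W
n=31: can move to 26, which is L ⇒ W
n=32: moves to 29(W), 27(W); every one is W ⇒ L
The starting position 32 is L: whatever Player 1 does, the opponent receives a W position.

Player 2 wins.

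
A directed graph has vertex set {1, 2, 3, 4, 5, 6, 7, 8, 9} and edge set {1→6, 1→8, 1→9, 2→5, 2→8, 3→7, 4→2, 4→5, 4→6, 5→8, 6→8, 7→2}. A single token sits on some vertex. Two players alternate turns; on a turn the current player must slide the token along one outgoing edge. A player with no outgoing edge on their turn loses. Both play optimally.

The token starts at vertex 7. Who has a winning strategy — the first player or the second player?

Label each position W (a win for the player to move) or L (a loss). A position with no legal move is L; any other position is W exactly when some move reaches an L, and L when every move reaches a W.
Every edge goes from a vertex to one that appears earlier in the order 8, 9, 6, 5, 1, 2, 7, 4, 3, so processing vertices in that order labels each vertex after all of its successors.
8: no outgoing edge → L
9: no outgoing edge → L
6: reaches L-position 8 → W
5: reaches L-position 8 → W
1: reaches L-position 9 → W
2: reaches L-position 8 → W
7: only reaches 2(W), which is W → L
4: only reaches 2(W), 5(W), 6(W), all W → L
3: reaches L-position 7 → W
Every move from 7 reaches a W position, so the mover loses.

The second player wins.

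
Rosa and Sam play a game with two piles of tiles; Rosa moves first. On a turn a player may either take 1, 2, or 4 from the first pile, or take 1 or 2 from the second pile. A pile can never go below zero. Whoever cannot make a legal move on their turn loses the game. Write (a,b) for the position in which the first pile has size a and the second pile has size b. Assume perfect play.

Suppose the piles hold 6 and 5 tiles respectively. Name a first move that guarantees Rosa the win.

Use the standard recursion: the mover loses at a terminal position; elsewhere, the mover wins exactly when some move hands the opponent an L position.
No move ever increases a pile, so every position that can arise here has a ≤ 6 and b ≤ 5; it is enough to label the cells with 0 ≤ a ≤ 6 and 0 ≤ b ≤ 5.
Every move lowers a or b (never raises either), so fill the grid row by row in increasing a, and left to right within a row: each cell's successors are then already labelled.
      b=0  b=1  b=2  b=3  b=4  b=5
a=0:    L    W    W    L    W    W
a=1:    W    L    W    W    L    W
a=2:    W    W    L    W    W    L
a=3:    L    W    W    L    W    W
a=4:    W    L    W    W    L    W
a=5:    W    W    L    W    W    L
a=6:    L    W    W    L    W    W
Cells with no legal move (terminal, hence L): (0,0).
The remaining L cells, each justified by listing all of its moves:
(0,3): only reaches (0,2)(W), (0,1)(W), all W → L
(1,1): only reaches (0,1)(W), (1,0)(W), all W → L
(1,4): only reaches (0,4)(W), (1,3)(W), (1,2)(W), all W → L
(2,2): only reaches (1,2)(W), (0,2)(W), (2,1)(W), (2,0)(W), all W → L
(2,5): only reaches (1,5)(W), (0,5)(W), (2,4)(W), (2,3)(W), all W → L
(3,0): only reaches (2,0)(W), (1,0)(W), all W → L
(3,3): only reaches (2,3)(W), (1,3)(W), (3,2)(W), (3,1)(W), all W → L
(4,1): only reaches (3,1)(W), (2,1)(W), (0,1)(W), (4,0)(W), all W → L
(4,4): only reaches (3,4)(W), (2,4)(W), (0,4)(W), (4,3)(W), (4,2)(W), all W → L
(5,2): only reaches (4,2)(W), (3,2)(W), (1,2)(W), (5,1)(W), (5,0)(W), all W → L
(5,5): only reaches (4,5)(W), (3,5)(W), (1,5)(W), (5,4)(W), (5,3)(W), all W → L
(6,0): only reaches (5,0)(W), (4,0)(W), (2,0)(W), all W → L
(6,3): only reaches (5,3)(W), (4,3)(W), (2,3)(W), (6,2)(W), (6,1)(W), all W → L
Every other cell has at least one move into one of the L cells above, so it is W.
From (6,5), the L positions reachable in one move are: (5,5), (2,5), (6,3). Any move reaching one of these is winning.

Move to (5,5).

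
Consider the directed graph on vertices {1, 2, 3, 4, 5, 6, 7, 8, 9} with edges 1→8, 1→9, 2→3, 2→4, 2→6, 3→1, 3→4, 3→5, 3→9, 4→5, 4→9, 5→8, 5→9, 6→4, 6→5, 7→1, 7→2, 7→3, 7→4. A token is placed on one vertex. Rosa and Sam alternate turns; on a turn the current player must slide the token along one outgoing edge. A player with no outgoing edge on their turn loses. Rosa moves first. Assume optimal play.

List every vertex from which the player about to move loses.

6, 7, 8, 9

Classify positions by backward induction: terminal positions (no move available) are L. From any other position, the mover wins iff some move reaches an L.
Every edge goes from a vertex to one that appears earlier in the order 9, 8, 1, 5, 4, 6, 3, 2, 7, so processing vertices in that order labels each vertex after all of its successors.
9: no outgoing edge → L
8: no outgoing edge → L
1: →8(L), so W
5: →8(L), so W
4: →9(L), so W
6: →4(W), 5(W) — all W, so L
3: →9(L), so W
2: →6(L), so W
7: →2(W), 3(W), 4(W), 1(W) — all W, so L
The losing starting vertices are exactly the entries labelled L in this table (4 of them).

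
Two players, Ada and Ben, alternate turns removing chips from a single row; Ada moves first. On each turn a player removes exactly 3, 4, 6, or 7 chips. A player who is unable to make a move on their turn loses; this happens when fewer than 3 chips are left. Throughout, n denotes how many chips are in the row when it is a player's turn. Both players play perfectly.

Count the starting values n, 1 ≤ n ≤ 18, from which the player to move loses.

Build the W/L table. Terminal = L. A non-terminal position is W if it has a move to some L; otherwise it is L.
n=0: no move → L
n=1: no move → L
n=2: no move → L
n=3: →0(L), so W
n=4: →1(L), so W
n=5: →2(L), so W
n=6: →2(L), so W
n=7: →1(L), so W
n=8: →2(L), so W
n=9: →2(L), so W
n=10: →7(W), 6(W), 4(W), 3(W) — all W, so L
n=11: →8(W), 7(W), 5(W), 4(W) — all W, so L
n=12: →9(W), 8(W), 6(W), 5(W) — all W, so L
n=13: →10(L), so W
n=14: →11(L), so W
n=15: →12(L), so W
n=16: →12(L), so W
n=17: →11(L), so W
n=18: →12(L), so W
L entries with 1 ≤ n ≤ 18 (n=0 is outside the asked range and is not counted): n = 1, 2, 10, 11, 12; that makes 5.

5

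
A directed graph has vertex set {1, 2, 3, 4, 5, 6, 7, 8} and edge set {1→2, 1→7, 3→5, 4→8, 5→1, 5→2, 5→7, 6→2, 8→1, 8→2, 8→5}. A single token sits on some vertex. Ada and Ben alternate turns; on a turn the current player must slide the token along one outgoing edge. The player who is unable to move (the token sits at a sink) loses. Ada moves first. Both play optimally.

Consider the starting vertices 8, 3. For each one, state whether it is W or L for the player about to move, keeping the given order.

8: W, 3: L

Classify positions by backward induction: terminal positions (no move available) are L. From any other position, the mover wins iff some move reaches an L.
Every edge goes from a vertex to one that appears earlier in the order 7, 2, 1, 5, 8, 6, 3, 4, so processing vertices in that order labels each vertex after all of its successors.
7: no outgoing edge → L
2: no outgoing edge → L
1: reaches L-position 2 → W
5: reaches L-position 2 → W
8: reaches L-position 2 → W
6: reaches L-position 2 → W
3: only reaches 5(W), which is W → L
4: only reaches 8(W), which is W → L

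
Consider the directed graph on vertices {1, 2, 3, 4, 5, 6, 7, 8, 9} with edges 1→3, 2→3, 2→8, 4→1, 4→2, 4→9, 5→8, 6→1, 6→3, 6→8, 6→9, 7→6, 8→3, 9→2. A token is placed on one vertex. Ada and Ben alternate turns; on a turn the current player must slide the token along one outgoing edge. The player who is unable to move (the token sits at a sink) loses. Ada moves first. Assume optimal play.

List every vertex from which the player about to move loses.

3, 5, 7, 9

Positions with no move are L. A position that does have a move is losing for the player to move precisely when every available move leads to a winning position for the opponent. Fill in the labels:
Every edge goes from a vertex to one that appears earlier in the order 3, 8, 2, 1, 9, 6, 4, 7, 5, so processing vertices in that order labels each vertex after all of its successors.
3: no outgoing edge → L
8: reaches L-position 3 → W
2: reaches L-position 3 → W
1: reaches L-position 3 → W
9: only reaches 2(W), which is W → L
6: reaches L-position 9 → W
4: reaches L-position 9 → W
7: only reaches 6(W), which is W → L
5: only reaches 8(W), which is W → L
Reading off the rows marked L gives the requested list; there are 4 such vertices.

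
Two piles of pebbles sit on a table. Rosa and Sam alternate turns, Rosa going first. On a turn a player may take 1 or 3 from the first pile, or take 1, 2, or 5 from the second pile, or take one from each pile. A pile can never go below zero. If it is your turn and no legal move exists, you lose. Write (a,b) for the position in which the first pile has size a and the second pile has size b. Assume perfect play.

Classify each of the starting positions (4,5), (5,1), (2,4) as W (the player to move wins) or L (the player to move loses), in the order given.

(4,5): W, (5,1): W, (2,4): L

Build the W/L table. Terminal = L. A non-terminal position is W if it has a move to some L; otherwise it is L.
No move ever increases a pile, so every position that can arise here has a ≤ 5 and b ≤ 5; it is enough to label the cells with 0 ≤ a ≤ 5 and 0 ≤ b ≤ 5.
Every move lowers a or b (never raises either), so fill the grid row by row in increasing a, and left to right within a row: each cell's successors are then already labelled.
      b=0  b=1  b=2  b=3  b=4  b=5
a=0:    L    W    W    L    W    W
a=1:    W    W    L    W    W    L
a=2:    L    W    W    W    L    W
a=3:    W    W    L    W    W    W
a=4:    L    W    W    W    L    W
a=5:    W    W    L    W    W    W
Cells with no legal move (terminal, hence L): (0,0).
The remaining L cells, each justified by listing all of its moves:
(0,3): L (options (0,2)(W), (0,1)(W) are all W)
(1,2): L (options (0,2)(W), (1,1)(W), (1,0)(W), (0,1)(W) are all W)
(1,5): L (options (0,5)(W), (1,4)(W), (1,3)(W), (1,0)(W), (0,4)(W) are all W)
(2,0): L (sole option (1,0)(W) is W)
(2,4): L (options (1,4)(W), (2,3)(W), (2,2)(W), (1,3)(W) are all W)
(3,2): L (options (2,2)(W), (0,2)(W), (3,1)(W), (3,0)(W), (2,1)(W) are all W)
(4,0): L (options (3,0)(W), (1,0)(W) are all W)
(4,4): L (options (3,4)(W), (1,4)(W), (4,3)(W), (4,2)(W), (3,3)(W) are all W)
(5,2): L (options (4,2)(W), (2,2)(W), (5,1)(W), (5,0)(W), (4,1)(W) are all W)
Every other cell has at least one move into one of the L cells above, so it is W.
(4,5): the move to (1,5) reaches an L cell, so W
(5,1): the move to (4,0) reaches an L cell, so W
(2,4): one of the L cells justified above, so L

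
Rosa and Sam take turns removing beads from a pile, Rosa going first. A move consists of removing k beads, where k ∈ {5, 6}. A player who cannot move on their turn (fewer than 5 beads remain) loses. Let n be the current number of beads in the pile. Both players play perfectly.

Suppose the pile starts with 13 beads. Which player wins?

Positions with no move are L. A position that does have a move is losing for the player to move precisely when every available move leads to a winning position for the opponent. Fill in the labels:
n=0: no move → L
n=1: no move → L
n=2: no move → L
n=3: no move → L
n=4: no move → L
n=5: →0(L), so W
n=6: →1(L), so W
n=7: →2(L), so W
n=8: →3(L), so W
n=9: →4(L), so W
n=10: →4(L), so W
n=11: →6(W), 5(W) — all W, so L
n=12: →7(W), 6(W) — all W, so L
n=13: →8(W), 7(W) — all W, so L
Every move from 13 reaches a W position, so the mover loses.

Sam wins.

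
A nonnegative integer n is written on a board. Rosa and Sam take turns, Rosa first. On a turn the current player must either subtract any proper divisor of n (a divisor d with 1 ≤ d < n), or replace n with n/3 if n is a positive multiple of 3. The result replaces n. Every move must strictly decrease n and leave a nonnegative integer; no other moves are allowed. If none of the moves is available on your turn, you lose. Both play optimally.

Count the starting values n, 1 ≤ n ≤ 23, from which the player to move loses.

Positions with no move are L. A position that does have a move is losing for the player to move precisely when every available move leads to a winning position for the opponent. Fill in the labels:
n=0: no move → L
n=1: no move → L
n=2: W (go to 1, an L position)
n=3: W (go to 1, an L position)
n=4: L (options 2(W), 3(W) are all W)
n=5: W (go to 4, an L position)
n=6: W (go to 4, an L position)
n=7: L (sole option 6(W) is W)
n=8: W (go to 4, an L position)
n=9: L (options 3(W), 6(W), 8(W) are all W)
n=10: W (go to 9, an L position)
n=11: L (sole option 10(W) is W)
n=12: W (go to 4, an L position)
n=13: L (sole option 12(W) is W)
n=14: W (go to 7, an L position)
n=15: L (options 5(W), 10(W), 12(W), 14(W) are all W)
n=16: W (go to 15, an L position)
n=17: L (sole option 16(W) is W)
n=18: W (go to 9, an L position)
n=19: L (sole option 18(W) is W)
n=20: W (go to 15, an L position)
n=21: W (go to 7, an L position)
n=22: W (go to 11, an L position)
n=23: L (sole option 22(W) is W)
L entries with 1 ≤ n ≤ 23 (n=0 is outside the asked range and is not counted): n = 1, 4, 7, 9, 11, 13, 15, 17, 19, 23; that makes 10.

10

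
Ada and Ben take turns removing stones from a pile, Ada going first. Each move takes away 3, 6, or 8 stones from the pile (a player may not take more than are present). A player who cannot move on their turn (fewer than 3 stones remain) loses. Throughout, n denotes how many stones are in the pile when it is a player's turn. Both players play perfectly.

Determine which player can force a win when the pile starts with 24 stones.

Label each position W (a win for the player to move) or L (a loss). A position with no legal move is L; any other position is W exactly when some move reaches an L, and L when every move reaches a W.
n=0: no move → L
n=1: no move → L
n=2: no move → L
n=3: →0(L), so W
n=4: →1(L), so W
n=5: →2(L), so W
n=6: →0(L), so W
n=7: →1(L), so W
n=8: →2(L), so W
n=9: →1(L), so W
n=10: →2(L), so W
n=11: →8(W), 5(W), 3(W) — all W, so L
n=12: →9(W), 6(W), 4(W) — all W, so L
n=13: →10(W), 7(W), 5(W) — all W, so L
n=14: →11(L), so W
n=15: →12(L), so W
n=16: →13(L), so W
n=17: →11(L), so W
n=18: →12(L), so W
n=19: →13(L), so W
n=20: →12(L), so W
n=21: →13(L), so W
n=22: →19(W), 16(W), 14(W) — all W, so L
n=23: →20(W), 17(W), 15(W) — all W, so L
n=24: →21(W), 18(W), 16(W) — all W, so L
Every move from 24 reaches a W position, so the mover loses.

Ben wins.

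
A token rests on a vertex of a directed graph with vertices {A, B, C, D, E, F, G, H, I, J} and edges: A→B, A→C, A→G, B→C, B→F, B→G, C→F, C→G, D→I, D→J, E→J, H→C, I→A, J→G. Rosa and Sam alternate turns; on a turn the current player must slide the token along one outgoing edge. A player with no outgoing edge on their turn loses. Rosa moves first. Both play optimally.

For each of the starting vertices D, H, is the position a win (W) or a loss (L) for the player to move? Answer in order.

Classify positions by backward induction: terminal positions (no move available) are L. From any other position, the mover wins iff some move reaches an L.
Every edge goes from a vertex to one that appears earlier in the order F, G, C, B, A, J, H, E, I, D, so processing vertices in that order labels each vertex after all of its successors.
F: no outgoing edge → L
G: no outgoing edge → L
C: reaches L-position G → W
B: reaches L-position G → W
A: reaches L-position G → W
J: reaches L-position G → W
H: only reaches C(W), which is W → L
E: only reaches J(W), which is W → L
I: only reaches A(W), which is W → L
D: reaches L-position I → W

D: W, H: L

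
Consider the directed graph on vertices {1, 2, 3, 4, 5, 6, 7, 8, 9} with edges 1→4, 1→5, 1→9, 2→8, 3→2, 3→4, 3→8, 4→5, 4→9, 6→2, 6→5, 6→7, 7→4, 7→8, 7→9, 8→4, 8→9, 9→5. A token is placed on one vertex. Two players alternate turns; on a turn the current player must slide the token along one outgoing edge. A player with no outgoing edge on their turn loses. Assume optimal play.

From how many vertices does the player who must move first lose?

Positions with no move are L. A position that does have a move is losing for the player to move precisely when every available move leads to a winning position for the opponent. Fill in the labels:
Every edge goes from a vertex to one that appears earlier in the order 5, 9, 4, 8, 7, 2, 6, 1, 3, so processing vertices in that order labels each vertex after all of its successors.
5: no outgoing edge → L
9: reaches L-position 5 → W
4: reaches L-position 5 → W
8: only reaches 4(W), 9(W), all W → L
7: reaches L-position 8 → W
2: reaches L-position 8 → W
6: reaches L-position 5 → W
1: reaches L-position 5 → W
3: reaches L-position 8 → W
The L vertices are 5, 8; that is 2 in all.

2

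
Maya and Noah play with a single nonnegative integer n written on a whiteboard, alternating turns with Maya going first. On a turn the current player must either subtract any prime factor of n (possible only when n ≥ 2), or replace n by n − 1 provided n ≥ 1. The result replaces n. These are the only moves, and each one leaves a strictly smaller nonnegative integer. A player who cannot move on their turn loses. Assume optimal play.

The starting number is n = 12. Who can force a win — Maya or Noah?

Label each position W (a win for the player to move) or L (a loss). A position with no legal move is L; any other position is W exactly when some move reaches an L, and L when every move reaches a W.
n=0: no move → L
n=1: can move to 0, which is L ⇒ W
n=2: can move to 0, which is L ⇒ W
n=3: can move to 0, which is L ⇒ W
n=4: moves to 2(W), 3(W); every one is W ⇒ L
n=5: can move to 0, which is L ⇒ W
n=6: can move to 4, which is L ⇒ W
n=7: can move to 0, which is L ⇒ W
n=8: moves to 6(W), 7(W); every one is W ⇒ L
n=9: can move to 8, which is L ⇒ W
n=10: can move to 8, which is L ⇒ W
n=11: can move to 0, which is L ⇒ W
n=12: moves to 9(W), 10(W), 11(W); every one is W ⇒ L
Every move from 12 reaches a W position, so the mover loses.

Noah wins.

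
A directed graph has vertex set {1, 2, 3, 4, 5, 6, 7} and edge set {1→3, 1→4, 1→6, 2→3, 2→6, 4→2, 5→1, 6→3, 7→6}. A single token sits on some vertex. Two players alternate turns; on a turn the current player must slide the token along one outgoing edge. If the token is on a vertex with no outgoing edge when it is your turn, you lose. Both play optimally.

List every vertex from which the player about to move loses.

3, 4, 5, 7

Use the standard recursion: the mover loses at a terminal position; elsewhere, the mover wins exactly when some move hands the opponent an L position.
Every edge goes from a vertex to one that appears earlier in the order 3, 6, 2, 4, 7, 1, 5, so processing vertices in that order labels each vertex after all of its successors.
3: no outgoing edge → L
6: reaches L-position 3 → W
2: reaches L-position 3 → W
4: only reaches 2(W), which is W → L
7: only reaches 6(W), which is W → L
1: reaches L-position 4 → W
5: only reaches 1(W), which is W → L
The losing starting vertices are exactly the entries labelled L in this table (4 of them).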